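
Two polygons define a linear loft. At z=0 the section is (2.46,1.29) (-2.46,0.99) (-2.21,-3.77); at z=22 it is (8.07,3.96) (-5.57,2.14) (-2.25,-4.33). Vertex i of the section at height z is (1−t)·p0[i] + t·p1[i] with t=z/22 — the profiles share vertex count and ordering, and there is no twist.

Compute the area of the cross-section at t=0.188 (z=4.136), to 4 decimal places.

Cross-section at t=0.188: each vertex is (1-t)·p0[i] + t·p1[i].
  v1: (1-0.188)·(2.46,1.29) + 0.188·(8.07,3.96) = (3.5147,1.7920)
  v2: (1-0.188)·(-2.46,0.99) + 0.188·(-5.57,2.14) = (-3.0447,1.2062)
  v3: (1-0.188)·(-2.21,-3.77) + 0.188·(-2.25,-4.33) = (-2.2175,-3.8753)
Shoelace sum Σ(x_i·y_{i+1} − x_{i+1}·y_i):
  i=1: 3.5147·1.2062 − -3.0447·1.7920 = +9.6954 (running +9.6954)
  i=2: -3.0447·-3.8753 − -2.2175·1.2062 = +14.4738 (running +24.1691)
  i=3: -2.2175·1.7920 − 3.5147·-3.8753 = +9.6467 (running +33.8158)
Area = |Σ|/2 = |33.8158|/2 = 16.9079

Area at t=0.188: 16.9079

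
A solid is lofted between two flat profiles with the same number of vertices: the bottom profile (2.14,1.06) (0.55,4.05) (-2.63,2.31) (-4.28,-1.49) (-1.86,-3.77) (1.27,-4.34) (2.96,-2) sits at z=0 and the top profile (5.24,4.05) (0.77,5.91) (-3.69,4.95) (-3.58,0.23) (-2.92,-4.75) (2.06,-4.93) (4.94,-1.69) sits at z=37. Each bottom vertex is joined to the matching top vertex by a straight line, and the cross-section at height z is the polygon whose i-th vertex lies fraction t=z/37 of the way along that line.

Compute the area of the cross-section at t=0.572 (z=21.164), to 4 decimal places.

Area at t=0.572: 61.3749

Cross-section at t=0.572: each vertex is (1-t)·p0[i] + t·p1[i].
  v1: (1-0.572)·(2.14,1.06) + 0.572·(5.24,4.05) = (3.9132,2.7703)
  v2: (1-0.572)·(0.55,4.05) + 0.572·(0.77,5.91) = (0.6758,5.1139)
  v3: (1-0.572)·(-2.63,2.31) + 0.572·(-3.69,4.95) = (-3.2363,3.8201)
  v4: (1-0.572)·(-4.28,-1.49) + 0.572·(-3.58,0.23) = (-3.8796,-0.5062)
  v5: (1-0.572)·(-1.86,-3.77) + 0.572·(-2.92,-4.75) = (-2.4663,-4.3306)
  v6: (1-0.572)·(1.27,-4.34) + 0.572·(2.06,-4.93) = (1.7219,-4.6775)
  v7: (1-0.572)·(2.96,-2) + 0.572·(4.94,-1.69) = (4.0926,-1.8227)
Shoelace sum Σ(x_i·y_{i+1} − x_{i+1}·y_i):
  i=1: 3.9132·5.1139 − 0.6758·2.7703 = +18.1395 (running +18.1395)
  i=2: 0.6758·3.8201 − -3.2363·5.1139 = +19.1320 (running +37.2716)
  i=3: -3.2363·-0.5062 − -3.8796·3.8201 = +16.4585 (running +53.7300)
  i=4: -3.8796·-4.3306 − -2.4663·-0.5062 = +15.5525 (running +69.2825)
  i=5: -2.4663·-4.6775 − 1.7219·-4.3306 = +18.9929 (running +88.2754)
  i=6: 1.7219·-1.8227 − 4.0926·-4.6775 = +16.0044 (running +104.2798)
  i=7: 4.0926·2.7703 − 3.9132·-1.8227 = +18.4700 (running +122.7499)
Area = |Σ|/2 = |122.7499|/2 = 61.3749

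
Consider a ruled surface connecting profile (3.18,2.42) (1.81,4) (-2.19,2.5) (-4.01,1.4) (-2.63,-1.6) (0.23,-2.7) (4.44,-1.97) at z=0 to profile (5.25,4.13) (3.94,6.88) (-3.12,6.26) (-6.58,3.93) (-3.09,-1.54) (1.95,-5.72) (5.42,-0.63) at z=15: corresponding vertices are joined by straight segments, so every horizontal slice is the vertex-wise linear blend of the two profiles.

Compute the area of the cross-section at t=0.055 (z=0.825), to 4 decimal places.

Cross-section at t=0.055: each vertex is (1-t)·p0[i] + t·p1[i].
  v1: (1-0.055)·(3.18,2.42) + 0.055·(5.25,4.13) = (3.2938,2.5140)
  v2: (1-0.055)·(1.81,4) + 0.055·(3.94,6.88) = (1.9272,4.1584)
  v3: (1-0.055)·(-2.19,2.5) + 0.055·(-3.12,6.26) = (-2.2412,2.7068)
  v4: (1-0.055)·(-4.01,1.4) + 0.055·(-6.58,3.93) = (-4.1513,1.5392)
  v5: (1-0.055)·(-2.63,-1.6) + 0.055·(-3.09,-1.54) = (-2.6553,-1.5967)
  v6: (1-0.055)·(0.23,-2.7) + 0.055·(1.95,-5.72) = (0.3246,-2.8661)
  v7: (1-0.055)·(4.44,-1.97) + 0.055·(5.42,-0.63) = (4.4939,-1.8963)
Shoelace sum Σ(x_i·y_{i+1} − x_{i+1}·y_i):
  i=1: 3.2938·4.1584 − 1.9272·2.5140 = +8.8522 (running +8.8522)
  i=2: 1.9272·2.7068 − -2.2412·4.1584 = +14.5360 (running +23.3882)
  i=3: -2.2412·1.5392 − -4.1513·2.7068 = +7.7874 (running +31.1756)
  i=4: -4.1513·-1.5967 − -2.6553·1.5392 = +10.7154 (running +41.8910)
  i=5: -2.6553·-2.8661 − 0.3246·-1.5967 = +8.1286 (running +50.0196)
  i=6: 0.3246·-1.8963 − 4.4939·-2.8661 = +12.2644 (running +62.2840)
  i=7: 4.4939·2.5140 − 3.2938·-1.8963 = +17.5440 (running +79.8281)
Area = |Σ|/2 = |79.8281|/2 = 39.9140

Area at t=0.055: 39.9140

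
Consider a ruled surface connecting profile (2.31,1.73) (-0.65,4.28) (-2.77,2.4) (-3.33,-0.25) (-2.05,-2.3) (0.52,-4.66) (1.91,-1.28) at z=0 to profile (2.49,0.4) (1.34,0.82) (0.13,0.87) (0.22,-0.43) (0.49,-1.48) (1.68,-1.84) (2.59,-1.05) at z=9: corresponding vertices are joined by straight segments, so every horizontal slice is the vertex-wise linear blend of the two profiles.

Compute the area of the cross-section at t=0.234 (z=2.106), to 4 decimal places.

Cross-section at t=0.234: each vertex is (1-t)·p0[i] + t·p1[i].
  v1: (1-0.234)·(2.31,1.73) + 0.234·(2.49,0.4) = (2.3521,1.4188)
  v2: (1-0.234)·(-0.65,4.28) + 0.234·(1.34,0.82) = (-0.1843,3.4704)
  v3: (1-0.234)·(-2.77,2.4) + 0.234·(0.13,0.87) = (-2.0914,2.0420)
  v4: (1-0.234)·(-3.33,-0.25) + 0.234·(0.22,-0.43) = (-2.4993,-0.2921)
  v5: (1-0.234)·(-2.05,-2.3) + 0.234·(0.49,-1.48) = (-1.4556,-2.1081)
  v6: (1-0.234)·(0.52,-4.66) + 0.234·(1.68,-1.84) = (0.7914,-4.0001)
  v7: (1-0.234)·(1.91,-1.28) + 0.234·(2.59,-1.05) = (2.0691,-1.2262)
Shoelace sum Σ(x_i·y_{i+1} − x_{i+1}·y_i):
  i=1: 2.3521·3.4704 − -0.1843·1.4188 = +8.4242 (running +8.4242)
  i=2: -0.1843·2.0420 − -2.0914·3.4704 = +6.8815 (running +15.3057)
  i=3: -2.0914·-0.2921 − -2.4993·2.0420 = +5.7145 (running +21.0202)
  i=4: -2.4993·-2.1081 − -1.4556·-0.2921 = +4.8436 (running +25.8638)
  i=5: -1.4556·-4.0001 − 0.7914·-2.1081 = +7.4912 (running +33.3550)
  i=6: 0.7914·-1.2262 − 2.0691·-4.0001 = +7.3063 (running +40.6613)
  i=7: 2.0691·1.4188 − 2.3521·-1.2262 = +5.8197 (running +46.4810)
Area = |Σ|/2 = |46.4810|/2 = 23.2405

Area at t=0.234: 23.2405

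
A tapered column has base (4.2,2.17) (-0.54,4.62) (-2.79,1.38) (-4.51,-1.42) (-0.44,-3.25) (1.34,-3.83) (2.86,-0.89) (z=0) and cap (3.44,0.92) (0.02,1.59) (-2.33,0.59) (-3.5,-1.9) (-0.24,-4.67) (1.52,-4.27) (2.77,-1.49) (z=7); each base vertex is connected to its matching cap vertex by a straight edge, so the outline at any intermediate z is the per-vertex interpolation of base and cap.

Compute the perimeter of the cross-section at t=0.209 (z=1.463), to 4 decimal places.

Cross-section at t=0.209: each vertex is (1-t)·p0[i] + t·p1[i].
  v1: (1-0.209)·(4.2,2.17) + 0.209·(3.44,0.92) = (4.0412,1.9087)
  v2: (1-0.209)·(-0.54,4.62) + 0.209·(0.02,1.59) = (-0.4230,3.9867)
  v3: (1-0.209)·(-2.79,1.38) + 0.209·(-2.33,0.59) = (-2.6939,1.2149)
  v4: (1-0.209)·(-4.51,-1.42) + 0.209·(-3.5,-1.9) = (-4.2989,-1.5203)
  v5: (1-0.209)·(-0.44,-3.25) + 0.209·(-0.24,-4.67) = (-0.3982,-3.5468)
  v6: (1-0.209)·(1.34,-3.83) + 0.209·(1.52,-4.27) = (1.3776,-3.9220)
  v7: (1-0.209)·(2.86,-0.89) + 0.209·(2.77,-1.49) = (2.8412,-1.0154)
Perimeter = Σ |v_{i+1} − v_i|:
  edge 1→2: √(-4.4641² + 2.0780²) = 4.9241 (running 4.9241)
  edge 2→3: √(-2.2709² + -2.7718²) = 3.5833 (running 8.5074)
  edge 3→4: √(-1.6051² + -2.7352²) = 3.1714 (running 11.6787)
  edge 4→5: √(3.9007² + -2.0265²) = 4.3957 (running 16.0744)
  edge 5→6: √(1.7758² + -0.3752²) = 1.8150 (running 17.8894)
  edge 6→7: √(1.4636² + 2.9066²) = 3.2542 (running 21.1437)
  edge 7→1: √(1.2000² + 2.9242²) = 3.1608 (running 24.3045)
Perimeter = 24.3045

Perimeter at t=0.209: 24.3045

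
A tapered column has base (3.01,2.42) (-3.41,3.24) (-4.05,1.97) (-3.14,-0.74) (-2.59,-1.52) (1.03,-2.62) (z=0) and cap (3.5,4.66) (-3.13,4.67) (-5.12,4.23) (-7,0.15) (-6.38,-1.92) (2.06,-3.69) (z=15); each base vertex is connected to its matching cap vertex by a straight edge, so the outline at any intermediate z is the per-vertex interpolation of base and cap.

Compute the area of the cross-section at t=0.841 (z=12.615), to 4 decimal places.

Cross-section at t=0.841: each vertex is (1-t)·p0[i] + t·p1[i].
  v1: (1-0.841)·(3.01,2.42) + 0.841·(3.5,4.66) = (3.4221,4.3038)
  v2: (1-0.841)·(-3.41,3.24) + 0.841·(-3.13,4.67) = (-3.1745,4.4426)
  v3: (1-0.841)·(-4.05,1.97) + 0.841·(-5.12,4.23) = (-4.9499,3.8707)
  v4: (1-0.841)·(-3.14,-0.74) + 0.841·(-7,0.15) = (-6.3863,0.0085)
  v5: (1-0.841)·(-2.59,-1.52) + 0.841·(-6.38,-1.92) = (-5.7774,-1.8564)
  v6: (1-0.841)·(1.03,-2.62) + 0.841·(2.06,-3.69) = (1.8962,-3.5199)
Shoelace sum Σ(x_i·y_{i+1} − x_{i+1}·y_i):
  i=1: 3.4221·4.4426 − -3.1745·4.3038 = +28.8657 (running +28.8657)
  i=2: -3.1745·3.8707 − -4.9499·4.4426 = +9.7030 (running +38.5687)
  i=3: -4.9499·0.0085 − -6.3863·3.8707 = +24.6770 (running +63.2457)
  i=4: -6.3863·-1.8564 − -5.7774·0.0085 = +11.9045 (running +75.1502)
  i=5: -5.7774·-3.5199 − 1.8962·-1.8564 = +23.8558 (running +99.0060)
  i=6: 1.8962·4.3038 − 3.4221·-3.5199 = +20.2064 (running +119.2124)
Area = |Σ|/2 = |119.2124|/2 = 59.6062

Area at t=0.841: 59.6062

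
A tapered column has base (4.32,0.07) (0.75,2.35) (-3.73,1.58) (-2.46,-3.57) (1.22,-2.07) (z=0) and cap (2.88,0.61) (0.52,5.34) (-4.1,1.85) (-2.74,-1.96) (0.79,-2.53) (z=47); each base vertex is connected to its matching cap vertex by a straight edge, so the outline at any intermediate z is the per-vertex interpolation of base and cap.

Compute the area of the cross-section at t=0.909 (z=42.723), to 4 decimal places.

Cross-section at t=0.909: each vertex is (1-t)·p0[i] + t·p1[i].
  v1: (1-0.909)·(4.32,0.07) + 0.909·(2.88,0.61) = (3.0110,0.5609)
  v2: (1-0.909)·(0.75,2.35) + 0.909·(0.52,5.34) = (0.5409,5.0679)
  v3: (1-0.909)·(-3.73,1.58) + 0.909·(-4.1,1.85) = (-4.0663,1.8254)
  v4: (1-0.909)·(-2.46,-3.57) + 0.909·(-2.74,-1.96) = (-2.7145,-2.1065)
  v5: (1-0.909)·(1.22,-2.07) + 0.909·(0.79,-2.53) = (0.8291,-2.4881)
Shoelace sum Σ(x_i·y_{i+1} − x_{i+1}·y_i):
  i=1: 3.0110·5.0679 − 0.5409·0.5609 = +14.9563 (running +14.9563)
  i=2: 0.5409·1.8254 − -4.0663·5.0679 = +21.5952 (running +36.5515)
  i=3: -4.0663·-2.1065 − -2.7145·1.8254 = +13.5209 (running +50.0724)
  i=4: -2.7145·-2.4881 − 0.8291·-2.1065 = +8.5007 (running +58.5731)
  i=5: 0.8291·0.5609 − 3.0110·-2.4881 = +7.9569 (running +66.5300)
Area = |Σ|/2 = |66.5300|/2 = 33.2650

Area at t=0.909: 33.2650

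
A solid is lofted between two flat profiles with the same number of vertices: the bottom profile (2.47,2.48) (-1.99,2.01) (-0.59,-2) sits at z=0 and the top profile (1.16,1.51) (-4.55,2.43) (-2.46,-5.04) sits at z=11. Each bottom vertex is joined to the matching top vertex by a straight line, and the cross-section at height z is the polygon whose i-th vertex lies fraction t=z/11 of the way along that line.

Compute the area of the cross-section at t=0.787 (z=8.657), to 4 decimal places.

Area at t=0.787: 17.7203

Cross-section at t=0.787: each vertex is (1-t)·p0[i] + t·p1[i].
  v1: (1-0.787)·(2.47,2.48) + 0.787·(1.16,1.51) = (1.4390,1.7166)
  v2: (1-0.787)·(-1.99,2.01) + 0.787·(-4.55,2.43) = (-4.0047,2.3405)
  v3: (1-0.787)·(-0.59,-2) + 0.787·(-2.46,-5.04) = (-2.0617,-4.3925)
Shoelace sum Σ(x_i·y_{i+1} − x_{i+1}·y_i):
  i=1: 1.4390·2.3405 − -4.0047·1.7166 = +10.2426 (running +10.2426)
  i=2: -4.0047·-4.3925 − -2.0617·2.3405 = +22.4161 (running +32.6588)
  i=3: -2.0617·1.7166 − 1.4390·-4.3925 = +2.7818 (running +35.4406)
Area = |Σ|/2 = |35.4406|/2 = 17.7203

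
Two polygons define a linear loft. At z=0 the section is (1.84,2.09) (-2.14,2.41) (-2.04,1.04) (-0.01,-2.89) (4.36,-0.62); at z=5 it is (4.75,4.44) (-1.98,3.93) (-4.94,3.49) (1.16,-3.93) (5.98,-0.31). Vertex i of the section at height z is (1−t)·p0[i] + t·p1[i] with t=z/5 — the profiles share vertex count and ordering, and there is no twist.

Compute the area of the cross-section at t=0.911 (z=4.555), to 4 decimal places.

Area at t=0.911: 49.7387

Cross-section at t=0.911: each vertex is (1-t)·p0[i] + t·p1[i].
  v1: (1-0.911)·(1.84,2.09) + 0.911·(4.75,4.44) = (4.4910,4.2309)
  v2: (1-0.911)·(-2.14,2.41) + 0.911·(-1.98,3.93) = (-1.9942,3.7947)
  v3: (1-0.911)·(-2.04,1.04) + 0.911·(-4.94,3.49) = (-4.6819,3.2720)
  v4: (1-0.911)·(-0.01,-2.89) + 0.911·(1.16,-3.93) = (1.0559,-3.8374)
  v5: (1-0.911)·(4.36,-0.62) + 0.911·(5.98,-0.31) = (5.8358,-0.3376)
Shoelace sum Σ(x_i·y_{i+1} − x_{i+1}·y_i):
  i=1: 4.4910·3.7947 − -1.9942·4.2309 = +25.4795 (running +25.4795)
  i=2: -1.9942·3.2720 − -4.6819·3.7947 = +11.2414 (running +36.7209)
  i=3: -4.6819·-3.8374 − 1.0559·3.2720 = +14.5118 (running +51.2327)
  i=4: 1.0559·-0.3376 − 5.8358·-3.8374 = +22.0382 (running +73.2708)
  i=5: 5.8358·4.2309 − 4.4910·-0.3376 = +26.2066 (running +99.4774)
Area = |Σ|/2 = |99.4774|/2 = 49.7387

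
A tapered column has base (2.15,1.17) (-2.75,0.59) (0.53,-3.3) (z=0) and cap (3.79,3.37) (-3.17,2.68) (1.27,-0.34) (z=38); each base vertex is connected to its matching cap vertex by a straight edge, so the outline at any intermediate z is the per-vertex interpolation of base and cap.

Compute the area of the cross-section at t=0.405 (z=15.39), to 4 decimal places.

Cross-section at t=0.405: each vertex is (1-t)·p0[i] + t·p1[i].
  v1: (1-0.405)·(2.15,1.17) + 0.405·(3.79,3.37) = (2.8142,2.0610)
  v2: (1-0.405)·(-2.75,0.59) + 0.405·(-3.17,2.68) = (-2.9201,1.4365)
  v3: (1-0.405)·(0.53,-3.3) + 0.405·(1.27,-0.34) = (0.8297,-2.1012)
Shoelace sum Σ(x_i·y_{i+1} − x_{i+1}·y_i):
  i=1: 2.8142·1.4365 − -2.9201·2.0610 = +10.0608 (running +10.0608)
  i=2: -2.9201·-2.1012 − 0.8297·1.4365 = +4.9439 (running +15.0047)
  i=3: 0.8297·2.0610 − 2.8142·-2.1012 = +7.6232 (running +22.6279)
Area = |Σ|/2 = |22.6279|/2 = 11.3139

Area at t=0.405: 11.3139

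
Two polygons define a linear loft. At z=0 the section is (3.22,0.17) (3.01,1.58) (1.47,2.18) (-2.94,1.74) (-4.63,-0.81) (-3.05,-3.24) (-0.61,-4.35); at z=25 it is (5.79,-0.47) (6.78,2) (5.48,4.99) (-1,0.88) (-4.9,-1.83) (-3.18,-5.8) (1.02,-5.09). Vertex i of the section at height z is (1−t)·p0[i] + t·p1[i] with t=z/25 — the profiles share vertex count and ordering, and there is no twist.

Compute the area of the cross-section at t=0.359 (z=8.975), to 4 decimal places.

Cross-section at t=0.359: each vertex is (1-t)·p0[i] + t·p1[i].
  v1: (1-0.359)·(3.22,0.17) + 0.359·(5.79,-0.47) = (4.1426,-0.0598)
  v2: (1-0.359)·(3.01,1.58) + 0.359·(6.78,2) = (4.3634,1.7308)
  v3: (1-0.359)·(1.47,2.18) + 0.359·(5.48,4.99) = (2.9096,3.1888)
  v4: (1-0.359)·(-2.94,1.74) + 0.359·(-1,0.88) = (-2.2435,1.4313)
  v5: (1-0.359)·(-4.63,-0.81) + 0.359·(-4.9,-1.83) = (-4.7269,-1.1762)
  v6: (1-0.359)·(-3.05,-3.24) + 0.359·(-3.18,-5.8) = (-3.0967,-4.1590)
  v7: (1-0.359)·(-0.61,-4.35) + 0.359·(1.02,-5.09) = (-0.0248,-4.6157)
Shoelace sum Σ(x_i·y_{i+1} − x_{i+1}·y_i):
  i=1: 4.1426·1.7308 − 4.3634·-0.0598 = +7.4307 (running +7.4307)
  i=2: 4.3634·3.1888 − 2.9096·1.7308 = +8.8782 (running +16.3089)
  i=3: 2.9096·1.4313 − -2.2435·3.1888 = +11.3186 (running +27.6275)
  i=4: -2.2435·-1.1762 − -4.7269·1.4313 = +9.4043 (running +37.0318)
  i=5: -4.7269·-4.1590 − -3.0967·-1.1762 = +16.0172 (running +53.0490)
  i=6: -3.0967·-4.6157 − -0.0248·-4.1590 = +14.1899 (running +67.2389)
  i=7: -0.0248·-0.0598 − 4.1426·-4.6157 = +19.1225 (running +86.3614)
Area = |Σ|/2 = |86.3614|/2 = 43.1807

Area at t=0.359: 43.1807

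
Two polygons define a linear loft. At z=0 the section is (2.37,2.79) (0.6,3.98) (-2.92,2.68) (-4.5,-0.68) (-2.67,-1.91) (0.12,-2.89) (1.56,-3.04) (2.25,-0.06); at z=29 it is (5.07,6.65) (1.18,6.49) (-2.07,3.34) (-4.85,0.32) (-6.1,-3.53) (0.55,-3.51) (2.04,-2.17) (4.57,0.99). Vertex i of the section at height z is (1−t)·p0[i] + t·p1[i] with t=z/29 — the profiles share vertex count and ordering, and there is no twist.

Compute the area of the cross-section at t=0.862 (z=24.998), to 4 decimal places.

Area at t=0.862: 65.5994

Cross-section at t=0.862: each vertex is (1-t)·p0[i] + t·p1[i].
  v1: (1-0.862)·(2.37,2.79) + 0.862·(5.07,6.65) = (4.6974,6.1173)
  v2: (1-0.862)·(0.6,3.98) + 0.862·(1.18,6.49) = (1.1000,6.1436)
  v3: (1-0.862)·(-2.92,2.68) + 0.862·(-2.07,3.34) = (-2.1873,3.2489)
  v4: (1-0.862)·(-4.5,-0.68) + 0.862·(-4.85,0.32) = (-4.8017,0.1820)
  v5: (1-0.862)·(-2.67,-1.91) + 0.862·(-6.1,-3.53) = (-5.6267,-3.3064)
  v6: (1-0.862)·(0.12,-2.89) + 0.862·(0.55,-3.51) = (0.4907,-3.4244)
  v7: (1-0.862)·(1.56,-3.04) + 0.862·(2.04,-2.17) = (1.9738,-2.2901)
  v8: (1-0.862)·(2.25,-0.06) + 0.862·(4.57,0.99) = (4.2498,0.8451)
Shoelace sum Σ(x_i·y_{i+1} − x_{i+1}·y_i):
  i=1: 4.6974·6.1436 − 1.1000·6.1173 = +22.1302 (running +22.1302)
  i=2: 1.1000·3.2489 − -2.1873·6.1436 = +17.0116 (running +39.1419)
  i=3: -2.1873·0.1820 − -4.8017·3.2489 = +15.2023 (running +54.3441)
  i=4: -4.8017·-3.3064 − -5.6267·0.1820 = +16.9006 (running +71.2447)
  i=5: -5.6267·-3.4244 − 0.4907·-3.3064 = +20.8905 (running +92.1352)
  i=6: 0.4907·-2.2901 − 1.9738·-3.4244 = +5.6354 (running +97.7706)
  i=7: 1.9738·0.8451 − 4.2498·-2.2901 = +11.4004 (running +109.1710)
  i=8: 4.2498·6.1173 − 4.6974·0.8451 = +22.0279 (running +131.1988)
Area = |Σ|/2 = |131.1988|/2 = 65.5994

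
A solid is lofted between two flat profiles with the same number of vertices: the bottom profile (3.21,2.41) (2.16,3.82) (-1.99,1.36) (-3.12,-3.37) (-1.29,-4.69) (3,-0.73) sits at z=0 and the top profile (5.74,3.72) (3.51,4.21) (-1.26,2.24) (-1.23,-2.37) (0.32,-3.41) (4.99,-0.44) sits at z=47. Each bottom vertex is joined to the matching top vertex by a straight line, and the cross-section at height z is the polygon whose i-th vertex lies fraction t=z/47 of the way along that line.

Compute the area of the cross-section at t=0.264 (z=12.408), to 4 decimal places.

Cross-section at t=0.264: each vertex is (1-t)·p0[i] + t·p1[i].
  v1: (1-0.264)·(3.21,2.41) + 0.264·(5.74,3.72) = (3.8779,2.7558)
  v2: (1-0.264)·(2.16,3.82) + 0.264·(3.51,4.21) = (2.5164,3.9230)
  v3: (1-0.264)·(-1.99,1.36) + 0.264·(-1.26,2.24) = (-1.7973,1.5923)
  v4: (1-0.264)·(-3.12,-3.37) + 0.264·(-1.23,-2.37) = (-2.6210,-3.1060)
  v5: (1-0.264)·(-1.29,-4.69) + 0.264·(0.32,-3.41) = (-0.8650,-4.3521)
  v6: (1-0.264)·(3,-0.73) + 0.264·(4.99,-0.44) = (3.5254,-0.6534)
Shoelace sum Σ(x_i·y_{i+1} − x_{i+1}·y_i):
  i=1: 3.8779·3.9230 − 2.5164·2.7558 = +8.2781 (running +8.2781)
  i=2: 2.5164·1.5923 − -1.7973·3.9230 = +11.0576 (running +19.3357)
  i=3: -1.7973·-3.1060 − -2.6210·1.5923 = +9.7559 (running +29.0916)
  i=4: -2.6210·-4.3521 − -0.8650·-3.1060 = +8.7204 (running +37.8120)
  i=5: -0.8650·-0.6534 − 3.5254·-4.3521 = +15.9078 (running +53.7198)
  i=6: 3.5254·2.7558 − 3.8779·-0.6534 = +12.2493 (running +65.9692)
Area = |Σ|/2 = |65.9692|/2 = 32.9846

Area at t=0.264: 32.9846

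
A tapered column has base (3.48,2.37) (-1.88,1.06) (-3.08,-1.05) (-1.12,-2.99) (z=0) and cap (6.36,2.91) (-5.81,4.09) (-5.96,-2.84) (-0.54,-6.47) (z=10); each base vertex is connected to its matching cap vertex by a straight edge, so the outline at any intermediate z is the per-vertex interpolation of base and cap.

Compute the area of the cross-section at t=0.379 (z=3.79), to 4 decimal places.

Cross-section at t=0.379: each vertex is (1-t)·p0[i] + t·p1[i].
  v1: (1-0.379)·(3.48,2.37) + 0.379·(6.36,2.91) = (4.5715,2.5747)
  v2: (1-0.379)·(-1.88,1.06) + 0.379·(-5.81,4.09) = (-3.3695,2.2084)
  v3: (1-0.379)·(-3.08,-1.05) + 0.379·(-5.96,-2.84) = (-4.1715,-1.7284)
  v4: (1-0.379)·(-1.12,-2.99) + 0.379·(-0.54,-6.47) = (-0.9002,-4.3089)
Shoelace sum Σ(x_i·y_{i+1} − x_{i+1}·y_i):
  i=1: 4.5715·2.2084 − -3.3695·2.5747 = +18.7708 (running +18.7708)
  i=2: -3.3695·-1.7284 − -4.1715·2.2084 = +15.0361 (running +33.8069)
  i=3: -4.1715·-4.3089 − -0.9002·-1.7284 = +16.4189 (running +50.2258)
  i=4: -0.9002·2.5747 − 4.5715·-4.3089 = +17.3807 (running +67.6065)
Area = |Σ|/2 = |67.6065|/2 = 33.8032

Area at t=0.379: 33.8032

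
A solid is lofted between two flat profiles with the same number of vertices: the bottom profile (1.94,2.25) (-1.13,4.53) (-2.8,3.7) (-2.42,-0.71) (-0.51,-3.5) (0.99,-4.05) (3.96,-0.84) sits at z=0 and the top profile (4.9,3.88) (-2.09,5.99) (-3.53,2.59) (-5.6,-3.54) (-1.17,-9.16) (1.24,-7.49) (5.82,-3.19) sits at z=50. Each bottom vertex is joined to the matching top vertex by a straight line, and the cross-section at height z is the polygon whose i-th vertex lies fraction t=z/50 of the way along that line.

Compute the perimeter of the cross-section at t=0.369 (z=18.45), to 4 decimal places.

Perimeter at t=0.369: 29.0228

Cross-section at t=0.369: each vertex is (1-t)·p0[i] + t·p1[i].
  v1: (1-0.369)·(1.94,2.25) + 0.369·(4.9,3.88) = (3.0322,2.8515)
  v2: (1-0.369)·(-1.13,4.53) + 0.369·(-2.09,5.99) = (-1.4842,5.0687)
  v3: (1-0.369)·(-2.8,3.7) + 0.369·(-3.53,2.59) = (-3.0694,3.2904)
  v4: (1-0.369)·(-2.42,-0.71) + 0.369·(-5.6,-3.54) = (-3.5934,-1.7543)
  v5: (1-0.369)·(-0.51,-3.5) + 0.369·(-1.17,-9.16) = (-0.7535,-5.5885)
  v6: (1-0.369)·(0.99,-4.05) + 0.369·(1.24,-7.49) = (1.0822,-5.3194)
  v7: (1-0.369)·(3.96,-0.84) + 0.369·(5.82,-3.19) = (4.6463,-1.7071)
Perimeter = Σ |v_{i+1} − v_i|:
  edge 1→2: √(-4.5165² + 2.2173²) = 5.0314 (running 5.0314)
  edge 2→3: √(-1.5851² + -1.7783²) = 2.3822 (running 7.4136)
  edge 3→4: √(-0.5240² + -5.0447²) = 5.0718 (running 12.4855)
  edge 4→5: √(2.8399² + -3.8343²) = 4.7714 (running 17.2569)
  edge 5→6: √(1.8358² + 0.2692²) = 1.8554 (running 19.1123)
  edge 6→7: √(3.5641² + 3.6122²) = 5.0745 (running 24.1868)
  edge 7→1: √(-1.6141² + 4.5586²) = 4.8359 (running 29.0228)
Perimeter = 29.0228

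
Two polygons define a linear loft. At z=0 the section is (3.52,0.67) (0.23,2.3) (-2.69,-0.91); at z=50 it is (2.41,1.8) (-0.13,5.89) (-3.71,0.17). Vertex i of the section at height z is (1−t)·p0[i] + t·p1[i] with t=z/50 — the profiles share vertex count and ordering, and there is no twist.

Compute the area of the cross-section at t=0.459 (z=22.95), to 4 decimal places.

Cross-section at t=0.459: each vertex is (1-t)·p0[i] + t·p1[i].
  v1: (1-0.459)·(3.52,0.67) + 0.459·(2.41,1.8) = (3.0105,1.1887)
  v2: (1-0.459)·(0.23,2.3) + 0.459·(-0.13,5.89) = (0.0648,3.9478)
  v3: (1-0.459)·(-2.69,-0.91) + 0.459·(-3.71,0.17) = (-3.1582,-0.4143)
Shoelace sum Σ(x_i·y_{i+1} − x_{i+1}·y_i):
  i=1: 3.0105·3.9478 − 0.0648·1.1887 = +11.8079 (running +11.8079)
  i=2: 0.0648·-0.4143 − -3.1582·3.9478 = +12.4411 (running +24.2490)
  i=3: -3.1582·1.1887 − 3.0105·-0.4143 = -2.5068 (running +21.7422)
Area = |Σ|/2 = |21.7422|/2 = 10.8711

Area at t=0.459: 10.8711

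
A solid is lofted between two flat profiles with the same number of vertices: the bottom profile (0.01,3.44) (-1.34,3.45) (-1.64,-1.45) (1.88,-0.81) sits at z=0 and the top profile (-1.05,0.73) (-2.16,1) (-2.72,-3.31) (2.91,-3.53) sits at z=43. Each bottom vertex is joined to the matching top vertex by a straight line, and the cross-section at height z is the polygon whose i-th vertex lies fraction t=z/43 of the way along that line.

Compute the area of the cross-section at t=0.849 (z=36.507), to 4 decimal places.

Area at t=0.849: 13.7263

Cross-section at t=0.849: each vertex is (1-t)·p0[i] + t·p1[i].
  v1: (1-0.849)·(0.01,3.44) + 0.849·(-1.05,0.73) = (-0.8899,1.1392)
  v2: (1-0.849)·(-1.34,3.45) + 0.849·(-2.16,1) = (-2.0362,1.3700)
  v3: (1-0.849)·(-1.64,-1.45) + 0.849·(-2.72,-3.31) = (-2.5569,-3.0291)
  v4: (1-0.849)·(1.88,-0.81) + 0.849·(2.91,-3.53) = (2.7545,-3.1193)
Shoelace sum Σ(x_i·y_{i+1} − x_{i+1}·y_i):
  i=1: -0.8899·1.3700 − -2.0362·1.1392 = +1.1005 (running +1.1005)
  i=2: -2.0362·-3.0291 − -2.5569·1.3700 = +9.6707 (running +10.7712)
  i=3: -2.5569·-3.1193 − 2.7545·-3.0291 = +16.3194 (running +27.0906)
  i=4: 2.7545·1.1392 − -0.8899·-3.1193 = +0.3619 (running +27.4526)
Area = |Σ|/2 = |27.4526|/2 = 13.7263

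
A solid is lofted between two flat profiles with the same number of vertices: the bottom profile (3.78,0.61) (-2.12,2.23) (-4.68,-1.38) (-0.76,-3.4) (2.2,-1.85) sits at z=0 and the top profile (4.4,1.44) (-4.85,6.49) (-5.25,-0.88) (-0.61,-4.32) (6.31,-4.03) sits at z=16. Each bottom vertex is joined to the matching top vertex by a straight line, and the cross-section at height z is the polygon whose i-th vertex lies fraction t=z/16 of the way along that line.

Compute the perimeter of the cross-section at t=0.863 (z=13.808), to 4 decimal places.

Cross-section at t=0.863: each vertex is (1-t)·p0[i] + t·p1[i].
  v1: (1-0.863)·(3.78,0.61) + 0.863·(4.4,1.44) = (4.3151,1.3263)
  v2: (1-0.863)·(-2.12,2.23) + 0.863·(-4.85,6.49) = (-4.4760,5.9064)
  v3: (1-0.863)·(-4.68,-1.38) + 0.863·(-5.25,-0.88) = (-5.1719,-0.9485)
  v4: (1-0.863)·(-0.76,-3.4) + 0.863·(-0.61,-4.32) = (-0.6305,-4.1940)
  v5: (1-0.863)·(2.2,-1.85) + 0.863·(6.31,-4.03) = (5.7469,-3.7313)
Perimeter = Σ |v_{i+1} − v_i|:
  edge 1→2: √(-8.7910² + 4.5801²) = 9.9126 (running 9.9126)
  edge 2→3: √(-0.6959² + -6.8549²) = 6.8901 (running 16.8027)
  edge 3→4: √(4.5414² + -3.2455²) = 5.5818 (running 22.3846)
  edge 4→5: √(6.3775² + 0.4626²) = 6.3942 (running 28.7788)
  edge 5→1: √(-1.4319² + 5.0576²) = 5.2564 (running 34.0352)
Perimeter = 34.0352

Perimeter at t=0.863: 34.0352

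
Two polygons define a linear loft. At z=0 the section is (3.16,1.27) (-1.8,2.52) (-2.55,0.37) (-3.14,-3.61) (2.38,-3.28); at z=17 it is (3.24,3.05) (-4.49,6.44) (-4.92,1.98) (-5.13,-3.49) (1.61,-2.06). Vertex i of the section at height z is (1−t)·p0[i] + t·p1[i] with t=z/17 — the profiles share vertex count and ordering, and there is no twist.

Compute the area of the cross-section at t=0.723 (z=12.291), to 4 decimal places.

Area at t=0.723: 47.8570

Cross-section at t=0.723: each vertex is (1-t)·p0[i] + t·p1[i].
  v1: (1-0.723)·(3.16,1.27) + 0.723·(3.24,3.05) = (3.2178,2.5569)
  v2: (1-0.723)·(-1.8,2.52) + 0.723·(-4.49,6.44) = (-3.7449,5.3542)
  v3: (1-0.723)·(-2.55,0.37) + 0.723·(-4.92,1.98) = (-4.2635,1.5340)
  v4: (1-0.723)·(-3.14,-3.61) + 0.723·(-5.13,-3.49) = (-4.5788,-3.5232)
  v5: (1-0.723)·(2.38,-3.28) + 0.723·(1.61,-2.06) = (1.8233,-2.3979)
Shoelace sum Σ(x_i·y_{i+1} − x_{i+1}·y_i):
  i=1: 3.2178·5.3542 − -3.7449·2.5569 = +26.8042 (running +26.8042)
  i=2: -3.7449·1.5340 − -4.2635·5.3542 = +17.0828 (running +43.8870)
  i=3: -4.2635·-3.5232 − -4.5788·1.5340 = +22.0453 (running +65.9323)
  i=4: -4.5788·-2.3979 − 1.8233·-3.5232 = +17.4035 (running +83.3359)
  i=5: 1.8233·2.5569 − 3.2178·-2.3979 = +12.3782 (running +95.7141)
Area = |Σ|/2 = |95.7141|/2 = 47.8570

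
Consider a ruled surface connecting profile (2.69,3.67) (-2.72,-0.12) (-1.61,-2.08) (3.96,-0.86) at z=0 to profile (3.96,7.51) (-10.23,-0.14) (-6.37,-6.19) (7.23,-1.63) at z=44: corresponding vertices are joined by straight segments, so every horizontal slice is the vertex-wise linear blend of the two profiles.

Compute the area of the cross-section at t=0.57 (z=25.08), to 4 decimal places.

Area at t=0.57: 70.4446

Cross-section at t=0.57: each vertex is (1-t)·p0[i] + t·p1[i].
  v1: (1-0.57)·(2.69,3.67) + 0.57·(3.96,7.51) = (3.4139,5.8588)
  v2: (1-0.57)·(-2.72,-0.12) + 0.57·(-10.23,-0.14) = (-7.0007,-0.1314)
  v3: (1-0.57)·(-1.61,-2.08) + 0.57·(-6.37,-6.19) = (-4.3232,-4.4227)
  v4: (1-0.57)·(3.96,-0.86) + 0.57·(7.23,-1.63) = (5.8239,-1.2989)
Shoelace sum Σ(x_i·y_{i+1} − x_{i+1}·y_i):
  i=1: 3.4139·-0.1314 − -7.0007·5.8588 = +40.5671 (running +40.5671)
  i=2: -7.0007·-4.4227 − -4.3232·-0.1314 = +30.3939 (running +70.9610)
  i=3: -4.3232·-1.2989 − 5.8239·-4.4227 = +31.3728 (running +102.3338)
  i=4: 5.8239·5.8588 − 3.4139·-1.2989 = +38.5554 (running +140.8892)
Area = |Σ|/2 = |140.8892|/2 = 70.4446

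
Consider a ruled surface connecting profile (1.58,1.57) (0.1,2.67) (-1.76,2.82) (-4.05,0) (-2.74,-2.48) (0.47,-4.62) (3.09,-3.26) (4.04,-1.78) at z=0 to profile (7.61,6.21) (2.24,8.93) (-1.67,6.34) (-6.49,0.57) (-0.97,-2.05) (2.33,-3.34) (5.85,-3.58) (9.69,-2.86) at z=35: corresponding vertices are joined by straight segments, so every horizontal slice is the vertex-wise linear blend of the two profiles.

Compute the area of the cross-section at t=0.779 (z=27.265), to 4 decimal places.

Area at t=0.779: 101.9570

Cross-section at t=0.779: each vertex is (1-t)·p0[i] + t·p1[i].
  v1: (1-0.779)·(1.58,1.57) + 0.779·(7.61,6.21) = (6.2774,5.1846)
  v2: (1-0.779)·(0.1,2.67) + 0.779·(2.24,8.93) = (1.7671,7.5465)
  v3: (1-0.779)·(-1.76,2.82) + 0.779·(-1.67,6.34) = (-1.6899,5.5621)
  v4: (1-0.779)·(-4.05,0) + 0.779·(-6.49,0.57) = (-5.9508,0.4440)
  v5: (1-0.779)·(-2.74,-2.48) + 0.779·(-0.97,-2.05) = (-1.3612,-2.1450)
  v6: (1-0.779)·(0.47,-4.62) + 0.779·(2.33,-3.34) = (1.9189,-3.6229)
  v7: (1-0.779)·(3.09,-3.26) + 0.779·(5.85,-3.58) = (5.2400,-3.5093)
  v8: (1-0.779)·(4.04,-1.78) + 0.779·(9.69,-2.86) = (8.4413,-2.6213)
Shoelace sum Σ(x_i·y_{i+1} − x_{i+1}·y_i):
  i=1: 6.2774·7.5465 − 1.7671·5.1846 = +38.2110 (running +38.2110)
  i=2: 1.7671·5.5621 − -1.6899·7.5465 = +22.5814 (running +60.7923)
  i=3: -1.6899·0.4440 − -5.9508·5.5621 = +32.3482 (running +93.1406)
  i=4: -5.9508·-2.1450 − -1.3612·0.4440 = +13.3690 (running +106.5095)
  i=5: -1.3612·-3.6229 − 1.9189·-2.1450 = +9.0475 (running +115.5571)
  i=6: 1.9189·-3.5093 − 5.2400·-3.6229 = +12.2499 (running +127.8070)
  i=7: 5.2400·-2.6213 − 8.4413·-3.5093 = +15.8872 (running +143.6943)
  i=8: 8.4413·5.1846 − 6.2774·-2.6213 = +60.2197 (running +203.9139)
Area = |Σ|/2 = |203.9139|/2 = 101.9570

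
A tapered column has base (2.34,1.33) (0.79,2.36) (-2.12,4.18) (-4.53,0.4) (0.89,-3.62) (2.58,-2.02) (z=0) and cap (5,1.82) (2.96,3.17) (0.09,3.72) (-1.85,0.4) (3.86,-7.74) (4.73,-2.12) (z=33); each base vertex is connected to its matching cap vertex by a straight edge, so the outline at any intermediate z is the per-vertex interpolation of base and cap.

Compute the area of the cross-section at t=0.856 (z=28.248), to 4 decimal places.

Cross-section at t=0.856: each vertex is (1-t)·p0[i] + t·p1[i].
  v1: (1-0.856)·(2.34,1.33) + 0.856·(5,1.82) = (4.6170,1.7494)
  v2: (1-0.856)·(0.79,2.36) + 0.856·(2.96,3.17) = (2.6475,3.0534)
  v3: (1-0.856)·(-2.12,4.18) + 0.856·(0.09,3.72) = (-0.2282,3.7862)
  v4: (1-0.856)·(-4.53,0.4) + 0.856·(-1.85,0.4) = (-2.2359,0.4000)
  v5: (1-0.856)·(0.89,-3.62) + 0.856·(3.86,-7.74) = (3.4323,-7.1467)
  v6: (1-0.856)·(2.58,-2.02) + 0.856·(4.73,-2.12) = (4.4204,-2.1056)
Shoelace sum Σ(x_i·y_{i+1} − x_{i+1}·y_i):
  i=1: 4.6170·3.0534 − 2.6475·1.7494 = +9.4656 (running +9.4656)
  i=2: 2.6475·3.7862 − -0.2282·3.0534 = +10.7210 (running +20.1866)
  i=3: -0.2282·0.4000 − -2.2359·3.7862 = +8.3744 (running +28.5610)
  i=4: -2.2359·-7.1467 − 3.4323·0.4000 = +14.6066 (running +43.1676)
  i=5: 3.4323·-2.1056 − 4.4204·-7.1467 = +24.3643 (running +67.5319)
  i=6: 4.4204·1.7494 − 4.6170·-2.1056 = +17.4547 (running +84.9866)
Area = |Σ|/2 = |84.9866|/2 = 42.4933

Area at t=0.856: 42.4933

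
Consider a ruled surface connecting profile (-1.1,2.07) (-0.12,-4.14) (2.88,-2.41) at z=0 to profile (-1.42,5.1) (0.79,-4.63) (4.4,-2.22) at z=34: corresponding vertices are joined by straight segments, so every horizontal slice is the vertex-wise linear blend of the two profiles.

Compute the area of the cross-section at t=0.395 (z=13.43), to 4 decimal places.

Area at t=0.395: 13.7811

Cross-section at t=0.395: each vertex is (1-t)·p0[i] + t·p1[i].
  v1: (1-0.395)·(-1.1,2.07) + 0.395·(-1.42,5.1) = (-1.2264,3.2668)
  v2: (1-0.395)·(-0.12,-4.14) + 0.395·(0.79,-4.63) = (0.2395,-4.3335)
  v3: (1-0.395)·(2.88,-2.41) + 0.395·(4.4,-2.22) = (3.4804,-2.3350)
Shoelace sum Σ(x_i·y_{i+1} − x_{i+1}·y_i):
  i=1: -1.2264·-4.3335 − 0.2395·3.2668 = +4.5324 (running +4.5324)
  i=2: 0.2395·-2.3350 − 3.4804·-4.3335 = +14.5234 (running +19.0558)
  i=3: 3.4804·3.2668 − -1.2264·-2.3350 = +8.5064 (running +27.5622)
Area = |Σ|/2 = |27.5622|/2 = 13.7811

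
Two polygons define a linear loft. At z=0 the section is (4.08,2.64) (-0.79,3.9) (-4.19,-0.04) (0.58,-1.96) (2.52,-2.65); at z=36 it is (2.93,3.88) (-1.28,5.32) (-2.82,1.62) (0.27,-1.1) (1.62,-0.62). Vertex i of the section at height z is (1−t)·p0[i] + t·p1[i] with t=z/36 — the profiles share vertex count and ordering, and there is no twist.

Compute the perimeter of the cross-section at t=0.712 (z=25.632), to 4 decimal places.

Perimeter at t=0.712: 19.7243

Cross-section at t=0.712: each vertex is (1-t)·p0[i] + t·p1[i].
  v1: (1-0.712)·(4.08,2.64) + 0.712·(2.93,3.88) = (3.2612,3.5229)
  v2: (1-0.712)·(-0.79,3.9) + 0.712·(-1.28,5.32) = (-1.1389,4.9110)
  v3: (1-0.712)·(-4.19,-0.04) + 0.712·(-2.82,1.62) = (-3.2146,1.1419)
  v4: (1-0.712)·(0.58,-1.96) + 0.712·(0.27,-1.1) = (0.3593,-1.3477)
  v5: (1-0.712)·(2.52,-2.65) + 0.712·(1.62,-0.62) = (1.8792,-1.2046)
Perimeter = Σ |v_{i+1} − v_i|:
  edge 1→2: √(-4.4001² + 1.3882²) = 4.6139 (running 4.6139)
  edge 2→3: √(-2.0757² + -3.7691²) = 4.3029 (running 8.9167)
  edge 3→4: √(3.5738² + -2.4896²) = 4.3555 (running 13.2722)
  edge 4→5: √(1.5199² + 0.1430²) = 1.5266 (running 14.7989)
  edge 5→1: √(1.3820² + 4.7275²) = 4.9254 (running 19.7243)
Perimeter = 19.7243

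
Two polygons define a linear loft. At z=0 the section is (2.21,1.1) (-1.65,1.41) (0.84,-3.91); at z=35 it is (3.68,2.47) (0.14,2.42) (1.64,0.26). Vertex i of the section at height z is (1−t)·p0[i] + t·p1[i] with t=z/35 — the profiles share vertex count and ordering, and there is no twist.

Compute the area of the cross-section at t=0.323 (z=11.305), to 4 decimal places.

Area at t=0.323: 7.8653

Cross-section at t=0.323: each vertex is (1-t)·p0[i] + t·p1[i].
  v1: (1-0.323)·(2.21,1.1) + 0.323·(3.68,2.47) = (2.6848,1.5425)
  v2: (1-0.323)·(-1.65,1.41) + 0.323·(0.14,2.42) = (-1.0718,1.7362)
  v3: (1-0.323)·(0.84,-3.91) + 0.323·(1.64,0.26) = (1.0984,-2.5631)
Shoelace sum Σ(x_i·y_{i+1} − x_{i+1}·y_i):
  i=1: 2.6848·1.7362 − -1.0718·1.5425 = +6.3148 (running +6.3148)
  i=2: -1.0718·-2.5631 − 1.0984·1.7362 = +0.8401 (running +7.1549)
  i=3: 1.0984·1.5425 − 2.6848·-2.5631 = +8.5757 (running +15.7306)
Area = |Σ|/2 = |15.7306|/2 = 7.8653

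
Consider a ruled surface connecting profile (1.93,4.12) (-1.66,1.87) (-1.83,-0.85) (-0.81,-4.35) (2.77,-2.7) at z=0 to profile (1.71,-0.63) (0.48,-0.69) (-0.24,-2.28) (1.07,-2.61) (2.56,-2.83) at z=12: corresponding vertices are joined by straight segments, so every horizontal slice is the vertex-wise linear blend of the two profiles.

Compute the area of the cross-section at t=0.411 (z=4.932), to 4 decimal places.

Area at t=0.411: 15.1219

Cross-section at t=0.411: each vertex is (1-t)·p0[i] + t·p1[i].
  v1: (1-0.411)·(1.93,4.12) + 0.411·(1.71,-0.63) = (1.8396,2.1677)
  v2: (1-0.411)·(-1.66,1.87) + 0.411·(0.48,-0.69) = (-0.7805,0.8178)
  v3: (1-0.411)·(-1.83,-0.85) + 0.411·(-0.24,-2.28) = (-1.1765,-1.4377)
  v4: (1-0.411)·(-0.81,-4.35) + 0.411·(1.07,-2.61) = (-0.0373,-3.6349)
  v5: (1-0.411)·(2.77,-2.7) + 0.411·(2.56,-2.83) = (2.6837,-2.7534)
Shoelace sum Σ(x_i·y_{i+1} − x_{i+1}·y_i):
  i=1: 1.8396·0.8178 − -0.7805·2.1677 = +3.1963 (running +3.1963)
  i=2: -0.7805·-1.4377 − -1.1765·0.8178 = +2.0843 (running +5.2806)
  i=3: -1.1765·-3.6349 − -0.0373·-1.4377 = +4.2228 (running +9.5034)
  i=4: -0.0373·-2.7534 − 2.6837·-3.6349 = +9.8576 (running +19.3610)
  i=5: 2.6837·2.1677 − 1.8396·-2.7534 = +10.8827 (running +30.2437)
Area = |Σ|/2 = |30.2437|/2 = 15.1219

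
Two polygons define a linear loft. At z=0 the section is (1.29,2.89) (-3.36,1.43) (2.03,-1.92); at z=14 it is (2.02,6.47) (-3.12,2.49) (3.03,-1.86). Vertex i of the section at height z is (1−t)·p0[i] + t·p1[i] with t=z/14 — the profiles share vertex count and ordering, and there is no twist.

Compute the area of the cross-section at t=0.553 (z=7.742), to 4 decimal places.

Cross-section at t=0.553: each vertex is (1-t)·p0[i] + t·p1[i].
  v1: (1-0.553)·(1.29,2.89) + 0.553·(2.02,6.47) = (1.6937,4.8697)
  v2: (1-0.553)·(-3.36,1.43) + 0.553·(-3.12,2.49) = (-3.2273,2.0162)
  v3: (1-0.553)·(2.03,-1.92) + 0.553·(3.03,-1.86) = (2.5830,-1.8868)
Shoelace sum Σ(x_i·y_{i+1} − x_{i+1}·y_i):
  i=1: 1.6937·2.0162 − -3.2273·4.8697 = +19.1308 (running +19.1308)
  i=2: -3.2273·-1.8868 − 2.5830·2.0162 = +0.8815 (running +20.0123)
  i=3: 2.5830·4.8697 − 1.6937·-1.8868 = +15.7742 (running +35.7865)
Area = |Σ|/2 = |35.7865|/2 = 17.8933

Area at t=0.553: 17.8933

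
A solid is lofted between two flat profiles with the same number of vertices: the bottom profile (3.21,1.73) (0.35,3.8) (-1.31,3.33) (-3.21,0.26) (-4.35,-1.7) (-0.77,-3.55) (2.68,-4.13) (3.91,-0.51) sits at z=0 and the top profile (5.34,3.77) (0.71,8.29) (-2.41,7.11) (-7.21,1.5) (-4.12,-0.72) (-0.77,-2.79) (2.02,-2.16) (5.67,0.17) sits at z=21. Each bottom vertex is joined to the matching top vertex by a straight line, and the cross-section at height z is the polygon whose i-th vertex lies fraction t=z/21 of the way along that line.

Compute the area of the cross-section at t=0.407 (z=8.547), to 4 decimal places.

Cross-section at t=0.407: each vertex is (1-t)·p0[i] + t·p1[i].
  v1: (1-0.407)·(3.21,1.73) + 0.407·(5.34,3.77) = (4.0769,2.5603)
  v2: (1-0.407)·(0.35,3.8) + 0.407·(0.71,8.29) = (0.4965,5.6274)
  v3: (1-0.407)·(-1.31,3.33) + 0.407·(-2.41,7.11) = (-1.7577,4.8685)
  v4: (1-0.407)·(-3.21,0.26) + 0.407·(-7.21,1.5) = (-4.8380,0.7647)
  v5: (1-0.407)·(-4.35,-1.7) + 0.407·(-4.12,-0.72) = (-4.2564,-1.3011)
  v6: (1-0.407)·(-0.77,-3.55) + 0.407·(-0.77,-2.79) = (-0.7700,-3.2407)
  v7: (1-0.407)·(2.68,-4.13) + 0.407·(2.02,-2.16) = (2.4114,-3.3282)
  v8: (1-0.407)·(3.91,-0.51) + 0.407·(5.67,0.17) = (4.6263,-0.2332)
Shoelace sum Σ(x_i·y_{i+1} − x_{i+1}·y_i):
  i=1: 4.0769·5.6274 − 0.4965·2.5603 = +21.6713 (running +21.6713)
  i=2: 0.4965·4.8685 − -1.7577·5.6274 = +12.3086 (running +33.9799)
  i=3: -1.7577·0.7647 − -4.8380·4.8685 = +22.2095 (running +56.1894)
  i=4: -4.8380·-1.3011 − -4.2564·0.7647 = +9.5497 (running +65.7391)
  i=5: -4.2564·-3.2407 − -0.7700·-1.3011 = +12.7917 (running +78.5309)
  i=6: -0.7700·-3.3282 − 2.4114·-3.2407 = +10.3772 (running +88.9081)
  i=7: 2.4114·-0.2332 − 4.6263·-3.3282 = +14.8349 (running +103.7430)
  i=8: 4.6263·2.5603 − 4.0769·-0.2332 = +12.7956 (running +116.5386)
Area = |Σ|/2 = |116.5386|/2 = 58.2693

Area at t=0.407: 58.2693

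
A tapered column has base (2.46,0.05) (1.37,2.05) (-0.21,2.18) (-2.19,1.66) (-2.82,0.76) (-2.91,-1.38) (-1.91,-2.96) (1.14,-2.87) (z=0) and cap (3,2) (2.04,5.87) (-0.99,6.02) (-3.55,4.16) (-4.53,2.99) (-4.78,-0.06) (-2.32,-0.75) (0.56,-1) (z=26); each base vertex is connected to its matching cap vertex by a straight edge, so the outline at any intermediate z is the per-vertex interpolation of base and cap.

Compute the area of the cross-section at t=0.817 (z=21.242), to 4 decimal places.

Cross-section at t=0.817: each vertex is (1-t)·p0[i] + t·p1[i].
  v1: (1-0.817)·(2.46,0.05) + 0.817·(3,2) = (2.9012,1.6431)
  v2: (1-0.817)·(1.37,2.05) + 0.817·(2.04,5.87) = (1.9174,5.1709)
  v3: (1-0.817)·(-0.21,2.18) + 0.817·(-0.99,6.02) = (-0.8473,5.3173)
  v4: (1-0.817)·(-2.19,1.66) + 0.817·(-3.55,4.16) = (-3.3011,3.7025)
  v5: (1-0.817)·(-2.82,0.76) + 0.817·(-4.53,2.99) = (-4.2171,2.5819)
  v6: (1-0.817)·(-2.91,-1.38) + 0.817·(-4.78,-0.06) = (-4.4378,-0.3016)
  v7: (1-0.817)·(-1.91,-2.96) + 0.817·(-2.32,-0.75) = (-2.2450,-1.1544)
  v8: (1-0.817)·(1.14,-2.87) + 0.817·(0.56,-1) = (0.6661,-1.3422)
Shoelace sum Σ(x_i·y_{i+1} − x_{i+1}·y_i):
  i=1: 2.9012·5.1709 − 1.9174·1.6431 = +11.8513 (running +11.8513)
  i=2: 1.9174·5.3173 − -0.8473·5.1709 = +14.5764 (running +26.4277)
  i=3: -0.8473·3.7025 − -3.3011·5.3173 = +14.4160 (running +40.8437)
  i=4: -3.3011·2.5819 − -4.2171·3.7025 = +7.0905 (running +47.9342)
  i=5: -4.2171·-0.3016 − -4.4378·2.5819 = +12.7297 (running +60.6639)
  i=6: -4.4378·-1.1544 − -2.2450·-0.3016 = +4.4461 (running +65.1100)
  i=7: -2.2450·-1.3422 − 0.6661·-1.1544 = +3.7822 (running +68.8922)
  i=8: 0.6661·1.6431 − 2.9012·-1.3422 = +4.9886 (running +73.8808)
Area = |Σ|/2 = |73.8808|/2 = 36.9404

Area at t=0.817: 36.9404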